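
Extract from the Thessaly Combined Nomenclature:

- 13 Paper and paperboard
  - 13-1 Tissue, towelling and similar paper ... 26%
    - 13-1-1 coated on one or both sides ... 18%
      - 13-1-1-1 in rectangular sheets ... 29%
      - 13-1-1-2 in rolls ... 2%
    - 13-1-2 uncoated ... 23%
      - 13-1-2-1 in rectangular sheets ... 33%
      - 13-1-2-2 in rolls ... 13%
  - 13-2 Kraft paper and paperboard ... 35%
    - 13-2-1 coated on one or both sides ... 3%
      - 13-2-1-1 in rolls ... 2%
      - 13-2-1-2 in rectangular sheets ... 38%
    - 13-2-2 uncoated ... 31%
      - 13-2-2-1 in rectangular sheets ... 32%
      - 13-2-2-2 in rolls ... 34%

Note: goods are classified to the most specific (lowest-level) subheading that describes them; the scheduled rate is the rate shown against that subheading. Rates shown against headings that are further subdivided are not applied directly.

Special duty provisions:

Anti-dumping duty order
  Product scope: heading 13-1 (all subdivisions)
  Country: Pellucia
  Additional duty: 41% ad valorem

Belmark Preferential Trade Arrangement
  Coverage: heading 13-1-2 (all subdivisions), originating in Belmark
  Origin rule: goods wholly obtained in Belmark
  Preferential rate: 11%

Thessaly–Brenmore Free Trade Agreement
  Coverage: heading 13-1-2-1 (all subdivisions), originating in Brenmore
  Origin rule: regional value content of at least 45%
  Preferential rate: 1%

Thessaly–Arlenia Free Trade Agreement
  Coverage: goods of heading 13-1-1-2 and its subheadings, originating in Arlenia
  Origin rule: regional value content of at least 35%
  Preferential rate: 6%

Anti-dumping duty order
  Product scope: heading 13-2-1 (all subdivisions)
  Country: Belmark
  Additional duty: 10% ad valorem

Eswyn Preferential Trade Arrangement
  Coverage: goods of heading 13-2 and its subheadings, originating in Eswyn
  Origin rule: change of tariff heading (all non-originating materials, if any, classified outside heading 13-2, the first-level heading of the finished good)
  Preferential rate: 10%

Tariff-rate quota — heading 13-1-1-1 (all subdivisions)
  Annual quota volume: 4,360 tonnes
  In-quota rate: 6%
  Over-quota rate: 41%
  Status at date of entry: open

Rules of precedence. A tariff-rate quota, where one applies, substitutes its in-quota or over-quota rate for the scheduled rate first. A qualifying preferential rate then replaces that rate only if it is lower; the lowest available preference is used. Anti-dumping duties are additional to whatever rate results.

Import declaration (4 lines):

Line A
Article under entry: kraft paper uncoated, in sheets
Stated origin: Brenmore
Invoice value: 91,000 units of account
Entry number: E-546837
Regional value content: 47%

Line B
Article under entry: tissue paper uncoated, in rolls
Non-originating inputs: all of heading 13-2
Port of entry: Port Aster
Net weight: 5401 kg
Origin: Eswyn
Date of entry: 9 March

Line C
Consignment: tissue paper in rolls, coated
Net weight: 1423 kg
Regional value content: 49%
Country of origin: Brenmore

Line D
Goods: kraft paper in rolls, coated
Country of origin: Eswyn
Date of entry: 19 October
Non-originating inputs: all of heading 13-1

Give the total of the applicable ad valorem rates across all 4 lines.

49%

Line A: kraft paper → 13-2; uncoated → 13-2-2; in sheets → 13-2-2-1. Scheduled 32%. Brenmore agreement on 13-1-2-1: 13-2-2-1 not covered. → 32%.
Line B: tissue paper → 13-1; uncoated → 13-1-2; in rolls → 13-1-2-2. Scheduled 13%. Eswyn agreement on 13-2: 13-1-2-2 not covered. → 13%.
Line C: tissue paper → 13-1; coated → 13-1-1; in rolls → 13-1-1-2. Scheduled 2%. Brenmore agreement on 13-1-2-1: 13-1-1-2 not covered. → 2%.
Line D: kraft paper → 13-2; coated → 13-2-1; in rolls → 13-2-1-1. Scheduled 2%. Eswyn agreement on 13-2: CTH met → 10% available; preference 10% not lower than 2% → no reduction. → 2%.
Sum: 32% + 13% + 2% + 2% = 49%.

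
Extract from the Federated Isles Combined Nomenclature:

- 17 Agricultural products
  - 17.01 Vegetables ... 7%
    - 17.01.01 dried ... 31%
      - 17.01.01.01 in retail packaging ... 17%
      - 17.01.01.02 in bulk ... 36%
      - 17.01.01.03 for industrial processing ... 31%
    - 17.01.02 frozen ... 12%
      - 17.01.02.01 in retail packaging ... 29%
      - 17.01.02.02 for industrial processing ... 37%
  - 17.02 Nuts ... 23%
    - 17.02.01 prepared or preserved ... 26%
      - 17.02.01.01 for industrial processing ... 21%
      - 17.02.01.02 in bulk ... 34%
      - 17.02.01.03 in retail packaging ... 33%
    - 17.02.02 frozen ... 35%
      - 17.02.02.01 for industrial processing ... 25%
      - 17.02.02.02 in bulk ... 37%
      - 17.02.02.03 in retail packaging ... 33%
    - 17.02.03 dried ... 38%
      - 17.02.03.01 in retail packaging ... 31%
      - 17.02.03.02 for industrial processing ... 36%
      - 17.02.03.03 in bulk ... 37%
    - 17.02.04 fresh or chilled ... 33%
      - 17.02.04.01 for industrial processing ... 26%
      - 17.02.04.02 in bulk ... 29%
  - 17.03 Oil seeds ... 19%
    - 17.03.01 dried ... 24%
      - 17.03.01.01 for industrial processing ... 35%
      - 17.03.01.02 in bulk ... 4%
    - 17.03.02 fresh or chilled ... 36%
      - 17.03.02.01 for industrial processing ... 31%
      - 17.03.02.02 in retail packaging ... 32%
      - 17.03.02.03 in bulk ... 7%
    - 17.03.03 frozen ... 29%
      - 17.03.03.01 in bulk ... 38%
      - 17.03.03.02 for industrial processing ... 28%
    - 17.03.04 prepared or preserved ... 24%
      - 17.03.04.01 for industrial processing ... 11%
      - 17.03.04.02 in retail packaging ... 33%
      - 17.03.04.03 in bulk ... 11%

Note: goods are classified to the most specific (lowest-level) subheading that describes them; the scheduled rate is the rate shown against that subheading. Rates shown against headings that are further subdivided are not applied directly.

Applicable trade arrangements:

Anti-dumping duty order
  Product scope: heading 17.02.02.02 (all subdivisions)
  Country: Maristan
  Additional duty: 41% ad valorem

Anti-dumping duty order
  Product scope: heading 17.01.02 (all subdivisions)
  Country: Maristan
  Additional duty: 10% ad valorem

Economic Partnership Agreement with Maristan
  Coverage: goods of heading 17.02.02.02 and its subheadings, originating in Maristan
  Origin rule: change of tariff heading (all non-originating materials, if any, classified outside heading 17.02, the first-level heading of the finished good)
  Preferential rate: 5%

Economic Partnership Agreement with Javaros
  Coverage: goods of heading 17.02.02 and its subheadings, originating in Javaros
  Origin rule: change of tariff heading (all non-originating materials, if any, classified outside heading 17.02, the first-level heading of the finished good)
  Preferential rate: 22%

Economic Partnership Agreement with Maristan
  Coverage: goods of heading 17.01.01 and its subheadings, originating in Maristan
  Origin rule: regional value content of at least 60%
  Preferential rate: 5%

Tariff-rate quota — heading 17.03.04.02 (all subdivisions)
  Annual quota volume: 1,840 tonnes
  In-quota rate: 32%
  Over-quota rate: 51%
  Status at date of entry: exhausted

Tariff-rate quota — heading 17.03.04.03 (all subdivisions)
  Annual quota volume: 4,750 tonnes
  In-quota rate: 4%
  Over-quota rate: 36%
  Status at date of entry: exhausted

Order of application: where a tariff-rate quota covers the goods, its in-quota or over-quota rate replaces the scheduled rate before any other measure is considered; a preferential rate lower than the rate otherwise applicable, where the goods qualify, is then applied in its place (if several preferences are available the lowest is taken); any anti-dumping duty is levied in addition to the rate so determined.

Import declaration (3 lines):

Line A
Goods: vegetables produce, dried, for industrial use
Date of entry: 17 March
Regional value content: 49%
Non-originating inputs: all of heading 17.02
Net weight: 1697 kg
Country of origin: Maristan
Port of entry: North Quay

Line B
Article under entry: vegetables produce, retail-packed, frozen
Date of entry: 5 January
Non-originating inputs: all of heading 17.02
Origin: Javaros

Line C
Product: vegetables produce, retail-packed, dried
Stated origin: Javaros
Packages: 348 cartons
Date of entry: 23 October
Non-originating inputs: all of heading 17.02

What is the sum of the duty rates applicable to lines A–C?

Line A: vegetables → 17.01; dried → 17.01.01; for industrial use → 17.01.01.03. Scheduled 31%. Maristan agreement on 17.02.02.02: 17.01.01.03 not covered; Maristan agreement on 17.01.01: RVC < 60%. → 31%.
Line B: vegetables → 17.01; frozen → 17.01.02; retail-packed → 17.01.02.01. Scheduled 29%. Javaros agreement on 17.02.02: 17.01.02.01 not covered. → 29%.
Line C: vegetables → 17.01; dried → 17.01.01; retail-packed → 17.01.01.01. Scheduled 17%. Javaros agreement on 17.02.02: 17.01.01.01 not covered. → 17%.
Sum: 31% + 29% + 17% = 77%.

77%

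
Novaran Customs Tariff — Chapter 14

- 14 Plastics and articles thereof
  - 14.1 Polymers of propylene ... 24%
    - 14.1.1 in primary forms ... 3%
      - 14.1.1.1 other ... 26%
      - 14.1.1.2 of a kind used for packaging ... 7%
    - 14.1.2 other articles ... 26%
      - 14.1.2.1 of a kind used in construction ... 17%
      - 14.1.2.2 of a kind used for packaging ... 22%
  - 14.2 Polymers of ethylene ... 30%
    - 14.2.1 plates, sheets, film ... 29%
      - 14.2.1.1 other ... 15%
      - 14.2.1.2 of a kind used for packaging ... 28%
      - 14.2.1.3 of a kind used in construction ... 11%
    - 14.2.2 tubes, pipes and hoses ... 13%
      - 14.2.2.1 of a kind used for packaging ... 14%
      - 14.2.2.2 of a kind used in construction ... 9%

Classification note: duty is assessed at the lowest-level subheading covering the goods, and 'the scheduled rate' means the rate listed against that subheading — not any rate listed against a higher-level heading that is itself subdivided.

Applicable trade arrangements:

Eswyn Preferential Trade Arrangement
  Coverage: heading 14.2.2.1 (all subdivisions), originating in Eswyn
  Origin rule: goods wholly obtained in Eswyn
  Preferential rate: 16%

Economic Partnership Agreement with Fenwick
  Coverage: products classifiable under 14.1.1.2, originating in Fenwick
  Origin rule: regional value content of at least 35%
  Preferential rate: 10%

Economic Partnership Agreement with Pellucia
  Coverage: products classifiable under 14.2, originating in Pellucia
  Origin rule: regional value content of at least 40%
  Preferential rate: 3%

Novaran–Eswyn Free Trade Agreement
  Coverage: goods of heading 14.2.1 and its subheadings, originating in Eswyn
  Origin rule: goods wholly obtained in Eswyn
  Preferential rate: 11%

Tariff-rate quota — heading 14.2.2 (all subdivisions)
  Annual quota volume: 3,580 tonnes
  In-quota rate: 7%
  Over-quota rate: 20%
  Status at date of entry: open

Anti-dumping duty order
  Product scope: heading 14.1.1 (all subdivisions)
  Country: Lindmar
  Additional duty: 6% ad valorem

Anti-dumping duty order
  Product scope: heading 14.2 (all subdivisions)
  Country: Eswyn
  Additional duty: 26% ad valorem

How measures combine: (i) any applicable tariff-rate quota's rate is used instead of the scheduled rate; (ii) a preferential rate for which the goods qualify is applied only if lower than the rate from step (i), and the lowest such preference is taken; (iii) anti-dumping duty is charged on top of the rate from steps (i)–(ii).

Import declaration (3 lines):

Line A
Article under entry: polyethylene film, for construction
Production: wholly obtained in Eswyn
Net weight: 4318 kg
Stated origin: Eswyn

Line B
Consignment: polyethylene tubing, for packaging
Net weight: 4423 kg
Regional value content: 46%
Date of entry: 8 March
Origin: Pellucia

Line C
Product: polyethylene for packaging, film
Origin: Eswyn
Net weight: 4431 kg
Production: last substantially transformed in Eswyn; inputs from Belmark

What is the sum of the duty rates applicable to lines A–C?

94%

Line A: polyethylene → 14.2; film → 14.2.1; for construction → 14.2.1.3. Scheduled 11%. Eswyn agreement on 14.2.2.1: 14.2.1.3 not covered; Eswyn agreement on 14.2.1: wholly obtained → 11% available; preference 11% not lower than 11% → no reduction; anti-dumping (Eswyn, 14.2): +26%; total 11% + 26% = 37%. → 37%.
Line B: polyethylene → 14.2; tubing → 14.2.2; for packaging → 14.2.2.1. Scheduled 14%. quota on 14.2.2 open → in-quota 7%; Pellucia agreement on 14.2: RVC ≥ 40% → 3% available; preferential 3%. → 3%.
Line C: polyethylene → 14.2; film → 14.2.1; for packaging → 14.2.1.2. Scheduled 28%. Eswyn agreement on 14.2.2.1: 14.2.1.2 not covered; Eswyn agreement on 14.2.1: not wholly obtained; anti-dumping (Eswyn, 14.2): +26%; total 28% + 26% = 54%. → 54%.
Sum: 37% + 3% + 54% = 94%.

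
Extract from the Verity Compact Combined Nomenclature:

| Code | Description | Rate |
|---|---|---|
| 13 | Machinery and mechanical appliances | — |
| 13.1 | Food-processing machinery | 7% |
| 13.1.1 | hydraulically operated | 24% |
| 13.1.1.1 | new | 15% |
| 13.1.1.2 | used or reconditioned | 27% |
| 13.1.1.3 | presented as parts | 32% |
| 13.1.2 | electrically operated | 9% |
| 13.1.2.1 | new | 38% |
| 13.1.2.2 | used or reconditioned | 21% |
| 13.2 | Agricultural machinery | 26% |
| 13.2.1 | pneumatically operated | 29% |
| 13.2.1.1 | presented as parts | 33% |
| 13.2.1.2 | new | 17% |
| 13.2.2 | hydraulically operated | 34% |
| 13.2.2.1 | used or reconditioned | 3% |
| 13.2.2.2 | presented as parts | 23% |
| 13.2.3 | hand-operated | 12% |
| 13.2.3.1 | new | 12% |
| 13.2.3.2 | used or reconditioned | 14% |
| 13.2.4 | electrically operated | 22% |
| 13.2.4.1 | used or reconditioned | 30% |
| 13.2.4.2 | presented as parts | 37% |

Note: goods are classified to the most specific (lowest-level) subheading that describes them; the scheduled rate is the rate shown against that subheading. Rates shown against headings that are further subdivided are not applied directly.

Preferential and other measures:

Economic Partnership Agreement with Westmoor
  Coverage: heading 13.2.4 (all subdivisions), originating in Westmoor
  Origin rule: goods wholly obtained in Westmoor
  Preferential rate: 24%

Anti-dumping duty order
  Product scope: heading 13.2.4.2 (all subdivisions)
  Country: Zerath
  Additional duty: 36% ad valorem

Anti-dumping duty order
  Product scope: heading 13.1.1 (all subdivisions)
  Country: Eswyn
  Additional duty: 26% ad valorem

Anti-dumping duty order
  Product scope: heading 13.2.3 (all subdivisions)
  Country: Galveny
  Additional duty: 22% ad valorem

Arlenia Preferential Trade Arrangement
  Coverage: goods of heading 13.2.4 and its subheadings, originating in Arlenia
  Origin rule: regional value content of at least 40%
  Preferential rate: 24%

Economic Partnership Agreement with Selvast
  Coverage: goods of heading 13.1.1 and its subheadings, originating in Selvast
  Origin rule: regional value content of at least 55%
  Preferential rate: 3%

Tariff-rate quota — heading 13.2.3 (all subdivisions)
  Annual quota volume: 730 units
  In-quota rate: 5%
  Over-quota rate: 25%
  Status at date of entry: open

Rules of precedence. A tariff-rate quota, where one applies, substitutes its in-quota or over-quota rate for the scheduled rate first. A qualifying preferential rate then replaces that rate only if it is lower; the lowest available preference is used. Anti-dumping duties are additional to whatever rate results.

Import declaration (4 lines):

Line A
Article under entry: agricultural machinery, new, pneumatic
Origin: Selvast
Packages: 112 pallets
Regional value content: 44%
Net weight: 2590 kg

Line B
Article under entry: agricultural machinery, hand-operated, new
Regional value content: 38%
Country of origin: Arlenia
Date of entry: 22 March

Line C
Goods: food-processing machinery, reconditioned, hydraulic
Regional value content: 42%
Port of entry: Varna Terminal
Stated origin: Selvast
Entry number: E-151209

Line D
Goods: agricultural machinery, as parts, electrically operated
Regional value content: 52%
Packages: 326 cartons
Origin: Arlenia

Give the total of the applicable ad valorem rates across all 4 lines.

Line A: agricultural → 13.2; pneumatic → 13.2.1; new → 13.2.1.2. Scheduled 17%. Selvast agreement on 13.1.1: 13.2.1.2 not covered. → 17%.
Line B: agricultural → 13.2; hand-operated → 13.2.3; new → 13.2.3.1. Scheduled 12%. quota on 13.2.3 open → in-quota 5%; Arlenia agreement on 13.2.4: 13.2.3.1 not covered. → 5%.
Line C: food-processing → 13.1; hydraulic → 13.1.1; reconditioned → 13.1.1.2. Scheduled 27%. Selvast agreement on 13.1.1: RVC < 55%. → 27%.
Line D: agricultural → 13.2; electrically operated → 13.2.4; as parts → 13.2.4.2. Scheduled 37%. Arlenia agreement on 13.2.4: RVC ≥ 40% → 24% available; preferential 24%. → 24%.
Sum: 17% + 5% + 27% + 24% = 73%.

73%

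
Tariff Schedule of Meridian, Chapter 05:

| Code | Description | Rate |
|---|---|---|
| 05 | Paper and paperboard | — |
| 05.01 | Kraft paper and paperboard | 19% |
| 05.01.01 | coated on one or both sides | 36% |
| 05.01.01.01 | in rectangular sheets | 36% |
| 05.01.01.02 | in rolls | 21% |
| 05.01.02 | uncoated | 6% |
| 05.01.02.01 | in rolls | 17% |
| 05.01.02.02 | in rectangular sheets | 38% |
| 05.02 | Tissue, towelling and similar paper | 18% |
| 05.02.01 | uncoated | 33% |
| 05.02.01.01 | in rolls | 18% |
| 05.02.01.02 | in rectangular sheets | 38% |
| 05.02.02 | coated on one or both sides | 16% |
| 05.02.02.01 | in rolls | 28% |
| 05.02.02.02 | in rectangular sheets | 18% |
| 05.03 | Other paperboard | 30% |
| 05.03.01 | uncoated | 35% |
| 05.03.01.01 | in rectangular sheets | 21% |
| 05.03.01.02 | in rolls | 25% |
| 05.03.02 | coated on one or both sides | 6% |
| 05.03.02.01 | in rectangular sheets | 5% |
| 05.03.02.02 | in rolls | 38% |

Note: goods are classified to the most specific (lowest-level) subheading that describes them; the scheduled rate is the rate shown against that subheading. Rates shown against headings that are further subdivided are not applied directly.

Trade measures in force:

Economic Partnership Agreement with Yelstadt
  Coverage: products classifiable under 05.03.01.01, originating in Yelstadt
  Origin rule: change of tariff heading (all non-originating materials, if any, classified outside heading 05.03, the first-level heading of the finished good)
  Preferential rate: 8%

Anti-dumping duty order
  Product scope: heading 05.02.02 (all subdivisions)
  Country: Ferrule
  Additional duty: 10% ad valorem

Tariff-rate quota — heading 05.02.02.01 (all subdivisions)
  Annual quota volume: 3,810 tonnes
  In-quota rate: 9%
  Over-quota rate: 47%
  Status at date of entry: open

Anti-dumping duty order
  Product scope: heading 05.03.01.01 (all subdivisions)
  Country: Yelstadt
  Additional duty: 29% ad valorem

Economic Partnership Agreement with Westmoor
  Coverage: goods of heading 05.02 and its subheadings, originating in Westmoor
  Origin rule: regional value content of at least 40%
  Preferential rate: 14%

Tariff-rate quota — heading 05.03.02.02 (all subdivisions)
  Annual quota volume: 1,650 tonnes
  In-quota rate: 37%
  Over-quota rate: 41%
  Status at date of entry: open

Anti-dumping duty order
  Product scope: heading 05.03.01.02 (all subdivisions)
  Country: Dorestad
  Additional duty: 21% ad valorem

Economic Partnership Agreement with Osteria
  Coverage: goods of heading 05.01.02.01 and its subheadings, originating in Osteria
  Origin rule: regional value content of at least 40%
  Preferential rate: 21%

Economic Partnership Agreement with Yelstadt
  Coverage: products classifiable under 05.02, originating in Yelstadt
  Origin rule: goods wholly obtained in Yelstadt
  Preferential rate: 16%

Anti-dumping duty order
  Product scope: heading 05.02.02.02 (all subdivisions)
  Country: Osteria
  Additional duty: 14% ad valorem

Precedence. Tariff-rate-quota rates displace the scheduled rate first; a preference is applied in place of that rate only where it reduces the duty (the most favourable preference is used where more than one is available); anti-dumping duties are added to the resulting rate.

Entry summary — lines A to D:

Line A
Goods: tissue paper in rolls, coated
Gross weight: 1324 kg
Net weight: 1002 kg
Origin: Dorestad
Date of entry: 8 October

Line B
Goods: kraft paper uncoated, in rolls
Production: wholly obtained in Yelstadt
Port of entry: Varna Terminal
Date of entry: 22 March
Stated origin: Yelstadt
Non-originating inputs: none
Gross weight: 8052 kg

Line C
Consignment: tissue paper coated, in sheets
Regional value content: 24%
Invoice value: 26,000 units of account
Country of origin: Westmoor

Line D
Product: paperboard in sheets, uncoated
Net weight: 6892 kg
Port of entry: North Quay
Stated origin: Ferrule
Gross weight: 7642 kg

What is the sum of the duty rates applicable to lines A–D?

65%

Line A: tissue paper → 05.02; coated → 05.02.02; in rolls → 05.02.02.01. Scheduled 28%. quota on 05.02.02.01 open → in-quota 9%. → 9%.
Line B: kraft paper → 05.01; uncoated → 05.01.02; in rolls → 05.01.02.01. Scheduled 17%. Yelstadt agreement on 05.03.01.01: 05.01.02.01 not covered; Yelstadt agreement on 05.02: 05.01.02.01 not covered. → 17%.
Line C: tissue paper → 05.02; coated → 05.02.02; in sheets → 05.02.02.02. Scheduled 18%. Westmoor agreement on 05.02: RVC < 40%. → 18%.
Line D: paperboard → 05.03; uncoated → 05.03.01; in sheets → 05.03.01.01. Scheduled 21%. No special measure applies. → 21%.
Sum: 9% + 17% + 18% + 21% = 65%.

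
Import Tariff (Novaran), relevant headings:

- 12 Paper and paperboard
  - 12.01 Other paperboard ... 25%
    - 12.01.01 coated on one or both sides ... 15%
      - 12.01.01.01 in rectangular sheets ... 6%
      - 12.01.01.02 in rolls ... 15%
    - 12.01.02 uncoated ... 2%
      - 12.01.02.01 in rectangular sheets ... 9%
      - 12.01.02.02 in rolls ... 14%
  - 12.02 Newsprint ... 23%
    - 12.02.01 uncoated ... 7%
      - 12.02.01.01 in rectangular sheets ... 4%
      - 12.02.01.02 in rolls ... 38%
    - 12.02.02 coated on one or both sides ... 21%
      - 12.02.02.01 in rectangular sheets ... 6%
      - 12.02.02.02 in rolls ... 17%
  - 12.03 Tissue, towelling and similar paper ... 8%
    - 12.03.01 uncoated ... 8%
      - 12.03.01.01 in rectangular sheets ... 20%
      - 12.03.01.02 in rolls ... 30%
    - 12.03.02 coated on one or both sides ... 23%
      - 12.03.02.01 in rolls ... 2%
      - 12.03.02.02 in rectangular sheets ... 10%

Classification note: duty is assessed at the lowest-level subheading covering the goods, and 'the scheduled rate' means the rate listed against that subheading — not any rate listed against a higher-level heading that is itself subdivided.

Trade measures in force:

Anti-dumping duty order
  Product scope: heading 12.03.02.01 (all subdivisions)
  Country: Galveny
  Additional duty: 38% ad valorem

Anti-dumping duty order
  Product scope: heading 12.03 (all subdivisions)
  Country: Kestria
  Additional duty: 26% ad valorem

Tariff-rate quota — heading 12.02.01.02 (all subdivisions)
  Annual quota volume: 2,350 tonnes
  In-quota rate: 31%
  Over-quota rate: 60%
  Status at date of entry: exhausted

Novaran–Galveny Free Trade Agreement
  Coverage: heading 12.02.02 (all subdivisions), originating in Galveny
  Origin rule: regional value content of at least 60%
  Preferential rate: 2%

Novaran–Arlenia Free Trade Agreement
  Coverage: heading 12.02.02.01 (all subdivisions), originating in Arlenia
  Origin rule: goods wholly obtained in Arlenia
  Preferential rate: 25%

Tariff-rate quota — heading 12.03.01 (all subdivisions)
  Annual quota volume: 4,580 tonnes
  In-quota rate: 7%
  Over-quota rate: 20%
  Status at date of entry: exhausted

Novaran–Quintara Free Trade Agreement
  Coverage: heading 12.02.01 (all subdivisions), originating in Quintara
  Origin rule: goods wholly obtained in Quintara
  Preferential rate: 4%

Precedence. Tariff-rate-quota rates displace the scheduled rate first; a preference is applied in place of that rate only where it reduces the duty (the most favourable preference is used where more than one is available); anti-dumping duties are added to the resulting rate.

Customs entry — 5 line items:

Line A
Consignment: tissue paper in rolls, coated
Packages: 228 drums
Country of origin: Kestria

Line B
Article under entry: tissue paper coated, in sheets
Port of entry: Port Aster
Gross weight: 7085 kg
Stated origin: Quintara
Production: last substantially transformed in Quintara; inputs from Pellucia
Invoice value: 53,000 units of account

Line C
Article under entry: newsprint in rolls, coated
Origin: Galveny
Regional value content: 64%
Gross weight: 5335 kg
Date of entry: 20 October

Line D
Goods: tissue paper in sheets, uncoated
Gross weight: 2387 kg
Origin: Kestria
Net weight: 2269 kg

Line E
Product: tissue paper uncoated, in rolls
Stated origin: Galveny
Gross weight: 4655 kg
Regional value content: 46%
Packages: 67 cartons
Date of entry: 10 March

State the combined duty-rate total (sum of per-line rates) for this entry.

106%

Line A: tissue paper → 12.03; coated → 12.03.02; in rolls → 12.03.02.01. Scheduled 2%. anti-dumping (Kestria, 12.03): +26%; total 2% + 26% = 28%. → 28%.
Line B: tissue paper → 12.03; coated → 12.03.02; in sheets → 12.03.02.02. Scheduled 10%. Quintara agreement on 12.02.01: 12.03.02.02 not covered. → 10%.
Line C: newsprint → 12.02; coated → 12.02.02; in rolls → 12.02.02.02. Scheduled 17%. Galveny agreement on 12.02.02: RVC ≥ 60% → 2% available; preferential 2%. → 2%.
Line D: tissue paper → 12.03; uncoated → 12.03.01; in sheets → 12.03.01.01. Scheduled 20%. quota on 12.03.01 exhausted → over-quota 20%; anti-dumping (Kestria, 12.03): +26%; total 20% + 26% = 46%. → 46%.
Line E: tissue paper → 12.03; uncoated → 12.03.01; in rolls → 12.03.01.02. Scheduled 30%. quota on 12.03.01 exhausted → over-quota 20%; Galveny agreement on 12.02.02: 12.03.01.02 not covered. → 20%.
Sum: 28% + 10% + 2% + 46% + 20% = 106%.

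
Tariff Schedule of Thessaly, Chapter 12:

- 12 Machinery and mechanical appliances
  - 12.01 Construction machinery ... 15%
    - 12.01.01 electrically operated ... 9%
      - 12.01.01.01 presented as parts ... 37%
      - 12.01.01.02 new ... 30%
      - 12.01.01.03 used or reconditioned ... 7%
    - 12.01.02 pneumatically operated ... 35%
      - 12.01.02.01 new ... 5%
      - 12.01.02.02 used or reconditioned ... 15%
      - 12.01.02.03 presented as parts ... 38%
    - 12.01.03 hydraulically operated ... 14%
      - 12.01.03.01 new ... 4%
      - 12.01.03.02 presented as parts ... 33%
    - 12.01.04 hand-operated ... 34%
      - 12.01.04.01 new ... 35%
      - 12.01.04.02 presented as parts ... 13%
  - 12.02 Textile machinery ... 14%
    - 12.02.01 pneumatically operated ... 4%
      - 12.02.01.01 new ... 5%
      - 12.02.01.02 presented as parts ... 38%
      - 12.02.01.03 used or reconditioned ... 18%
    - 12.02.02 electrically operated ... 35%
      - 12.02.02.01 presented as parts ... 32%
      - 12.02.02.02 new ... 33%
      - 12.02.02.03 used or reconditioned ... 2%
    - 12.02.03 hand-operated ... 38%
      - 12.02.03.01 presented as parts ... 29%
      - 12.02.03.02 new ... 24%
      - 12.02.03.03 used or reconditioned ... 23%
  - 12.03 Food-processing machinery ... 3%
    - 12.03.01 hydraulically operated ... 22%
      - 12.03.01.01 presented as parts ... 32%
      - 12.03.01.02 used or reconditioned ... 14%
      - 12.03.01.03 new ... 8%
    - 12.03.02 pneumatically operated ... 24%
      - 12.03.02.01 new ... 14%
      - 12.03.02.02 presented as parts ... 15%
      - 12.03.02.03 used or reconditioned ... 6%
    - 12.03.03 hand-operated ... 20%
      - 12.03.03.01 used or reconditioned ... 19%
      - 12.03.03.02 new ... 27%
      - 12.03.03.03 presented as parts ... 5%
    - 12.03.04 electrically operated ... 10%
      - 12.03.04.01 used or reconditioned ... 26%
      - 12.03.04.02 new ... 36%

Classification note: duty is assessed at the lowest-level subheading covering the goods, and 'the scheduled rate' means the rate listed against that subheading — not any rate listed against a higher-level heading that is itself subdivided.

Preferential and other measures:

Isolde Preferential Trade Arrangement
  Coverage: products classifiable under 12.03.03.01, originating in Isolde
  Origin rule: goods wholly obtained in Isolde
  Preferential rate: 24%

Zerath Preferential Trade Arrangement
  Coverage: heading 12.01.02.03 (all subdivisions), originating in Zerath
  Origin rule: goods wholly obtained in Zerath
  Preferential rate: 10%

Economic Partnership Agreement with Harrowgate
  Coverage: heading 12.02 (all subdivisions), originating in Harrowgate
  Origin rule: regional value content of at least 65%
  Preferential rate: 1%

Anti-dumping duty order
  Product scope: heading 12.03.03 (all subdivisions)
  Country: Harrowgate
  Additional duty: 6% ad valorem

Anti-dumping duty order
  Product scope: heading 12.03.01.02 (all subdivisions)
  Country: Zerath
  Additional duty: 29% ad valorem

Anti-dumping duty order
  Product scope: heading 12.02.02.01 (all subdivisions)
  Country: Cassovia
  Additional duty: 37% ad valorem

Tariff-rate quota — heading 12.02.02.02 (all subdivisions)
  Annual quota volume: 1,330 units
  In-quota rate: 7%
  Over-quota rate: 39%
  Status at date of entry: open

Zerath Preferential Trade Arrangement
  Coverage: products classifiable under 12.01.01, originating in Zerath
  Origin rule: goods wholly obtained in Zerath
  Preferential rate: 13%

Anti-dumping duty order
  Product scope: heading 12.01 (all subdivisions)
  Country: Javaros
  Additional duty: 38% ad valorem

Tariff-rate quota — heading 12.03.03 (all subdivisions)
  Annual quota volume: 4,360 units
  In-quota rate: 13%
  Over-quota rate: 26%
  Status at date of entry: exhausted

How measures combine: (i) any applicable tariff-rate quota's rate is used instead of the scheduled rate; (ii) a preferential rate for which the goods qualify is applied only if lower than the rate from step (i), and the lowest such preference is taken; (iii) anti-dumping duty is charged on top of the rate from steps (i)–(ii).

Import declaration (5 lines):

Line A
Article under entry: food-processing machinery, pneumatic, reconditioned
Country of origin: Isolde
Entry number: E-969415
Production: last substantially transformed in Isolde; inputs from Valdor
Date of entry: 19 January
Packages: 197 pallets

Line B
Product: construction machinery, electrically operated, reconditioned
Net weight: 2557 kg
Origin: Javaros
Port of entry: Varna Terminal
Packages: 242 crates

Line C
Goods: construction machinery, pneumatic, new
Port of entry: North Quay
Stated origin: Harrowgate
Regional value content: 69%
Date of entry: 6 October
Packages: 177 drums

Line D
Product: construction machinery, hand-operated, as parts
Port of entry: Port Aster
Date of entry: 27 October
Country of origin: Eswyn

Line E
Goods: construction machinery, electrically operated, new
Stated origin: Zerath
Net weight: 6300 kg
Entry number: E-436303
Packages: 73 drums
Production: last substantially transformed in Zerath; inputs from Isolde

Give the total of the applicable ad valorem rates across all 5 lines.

Line A: food-processing → 12.03; pneumatic → 12.03.02; reconditioned → 12.03.02.03. Scheduled 6%. Isolde agreement on 12.03.03.01: 12.03.02.03 not covered. → 6%.
Line B: construction → 12.01; electrically operated → 12.01.01; reconditioned → 12.01.01.03. Scheduled 7%. anti-dumping (Javaros, 12.01): +38%; total 7% + 38% = 45%. → 45%.
Line C: construction → 12.01; pneumatic → 12.01.02; new → 12.01.02.01. Scheduled 5%. Harrowgate agreement on 12.02: 12.01.02.01 not covered. → 5%.
Line D: construction → 12.01; hand-operated → 12.01.04; as parts → 12.01.04.02. Scheduled 13%. No special measure applies. → 13%.
Line E: construction → 12.01; electrically operated → 12.01.01; new → 12.01.01.02. Scheduled 30%. Zerath agreement on 12.01.02.03: 12.01.01.02 not covered; Zerath agreement on 12.01.01: not wholly obtained. → 30%.
Sum: 6% + 45% + 5% + 13% + 30% = 99%.

99%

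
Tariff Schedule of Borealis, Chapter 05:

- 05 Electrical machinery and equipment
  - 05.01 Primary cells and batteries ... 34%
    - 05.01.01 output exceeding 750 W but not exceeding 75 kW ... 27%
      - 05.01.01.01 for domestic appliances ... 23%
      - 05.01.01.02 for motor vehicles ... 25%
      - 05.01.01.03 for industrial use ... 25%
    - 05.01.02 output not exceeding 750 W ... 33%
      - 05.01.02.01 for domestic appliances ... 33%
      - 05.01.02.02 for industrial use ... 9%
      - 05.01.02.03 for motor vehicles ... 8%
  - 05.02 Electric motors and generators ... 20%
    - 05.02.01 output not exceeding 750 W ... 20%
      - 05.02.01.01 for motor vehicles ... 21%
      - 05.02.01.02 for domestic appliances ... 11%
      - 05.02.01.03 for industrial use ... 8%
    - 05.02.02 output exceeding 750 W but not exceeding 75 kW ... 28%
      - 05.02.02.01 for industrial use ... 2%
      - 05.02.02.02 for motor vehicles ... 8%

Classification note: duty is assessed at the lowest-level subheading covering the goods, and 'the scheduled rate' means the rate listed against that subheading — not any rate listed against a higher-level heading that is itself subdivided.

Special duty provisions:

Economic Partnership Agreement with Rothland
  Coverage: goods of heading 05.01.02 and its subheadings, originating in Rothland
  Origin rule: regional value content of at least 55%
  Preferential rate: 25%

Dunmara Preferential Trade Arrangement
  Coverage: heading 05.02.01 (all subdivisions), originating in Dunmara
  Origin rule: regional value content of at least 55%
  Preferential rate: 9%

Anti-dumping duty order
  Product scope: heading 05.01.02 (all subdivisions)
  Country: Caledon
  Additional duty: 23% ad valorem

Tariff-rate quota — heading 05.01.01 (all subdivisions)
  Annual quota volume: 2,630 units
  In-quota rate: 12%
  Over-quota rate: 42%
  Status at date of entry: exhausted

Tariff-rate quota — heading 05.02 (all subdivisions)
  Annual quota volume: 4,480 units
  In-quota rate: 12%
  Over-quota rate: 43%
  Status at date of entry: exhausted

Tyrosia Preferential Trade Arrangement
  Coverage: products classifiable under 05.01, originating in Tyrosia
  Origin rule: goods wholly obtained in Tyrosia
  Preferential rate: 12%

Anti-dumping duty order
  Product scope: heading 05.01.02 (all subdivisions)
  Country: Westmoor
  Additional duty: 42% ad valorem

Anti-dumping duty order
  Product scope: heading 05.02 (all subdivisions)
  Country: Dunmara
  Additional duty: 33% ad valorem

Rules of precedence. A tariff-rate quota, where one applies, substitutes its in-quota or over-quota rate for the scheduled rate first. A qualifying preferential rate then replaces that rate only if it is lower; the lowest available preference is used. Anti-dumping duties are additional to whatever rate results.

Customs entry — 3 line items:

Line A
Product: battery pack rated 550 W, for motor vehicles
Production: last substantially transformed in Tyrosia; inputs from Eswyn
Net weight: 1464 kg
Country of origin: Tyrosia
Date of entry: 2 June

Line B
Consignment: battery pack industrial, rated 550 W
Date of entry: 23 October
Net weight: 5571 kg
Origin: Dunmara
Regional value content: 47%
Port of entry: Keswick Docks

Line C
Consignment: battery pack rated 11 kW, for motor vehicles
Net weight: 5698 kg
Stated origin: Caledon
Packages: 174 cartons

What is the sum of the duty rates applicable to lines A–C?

Line A: battery pack → 05.01; rated 550 W → 05.01.02; for motor vehicles → 05.01.02.03. Scheduled 8%. Tyrosia agreement on 05.01: not wholly obtained. → 8%.
Line B: battery pack → 05.01; rated 550 W → 05.01.02; industrial → 05.01.02.02. Scheduled 9%. Dunmara agreement on 05.02.01: 05.01.02.02 not covered. → 9%.
Line C: battery pack → 05.01; rated 11 kW → 05.01.01; for motor vehicles → 05.01.01.02. Scheduled 25%. quota on 05.01.01 exhausted → over-quota 42%. → 42%.
Sum: 8% + 9% + 42% = 59%.

59%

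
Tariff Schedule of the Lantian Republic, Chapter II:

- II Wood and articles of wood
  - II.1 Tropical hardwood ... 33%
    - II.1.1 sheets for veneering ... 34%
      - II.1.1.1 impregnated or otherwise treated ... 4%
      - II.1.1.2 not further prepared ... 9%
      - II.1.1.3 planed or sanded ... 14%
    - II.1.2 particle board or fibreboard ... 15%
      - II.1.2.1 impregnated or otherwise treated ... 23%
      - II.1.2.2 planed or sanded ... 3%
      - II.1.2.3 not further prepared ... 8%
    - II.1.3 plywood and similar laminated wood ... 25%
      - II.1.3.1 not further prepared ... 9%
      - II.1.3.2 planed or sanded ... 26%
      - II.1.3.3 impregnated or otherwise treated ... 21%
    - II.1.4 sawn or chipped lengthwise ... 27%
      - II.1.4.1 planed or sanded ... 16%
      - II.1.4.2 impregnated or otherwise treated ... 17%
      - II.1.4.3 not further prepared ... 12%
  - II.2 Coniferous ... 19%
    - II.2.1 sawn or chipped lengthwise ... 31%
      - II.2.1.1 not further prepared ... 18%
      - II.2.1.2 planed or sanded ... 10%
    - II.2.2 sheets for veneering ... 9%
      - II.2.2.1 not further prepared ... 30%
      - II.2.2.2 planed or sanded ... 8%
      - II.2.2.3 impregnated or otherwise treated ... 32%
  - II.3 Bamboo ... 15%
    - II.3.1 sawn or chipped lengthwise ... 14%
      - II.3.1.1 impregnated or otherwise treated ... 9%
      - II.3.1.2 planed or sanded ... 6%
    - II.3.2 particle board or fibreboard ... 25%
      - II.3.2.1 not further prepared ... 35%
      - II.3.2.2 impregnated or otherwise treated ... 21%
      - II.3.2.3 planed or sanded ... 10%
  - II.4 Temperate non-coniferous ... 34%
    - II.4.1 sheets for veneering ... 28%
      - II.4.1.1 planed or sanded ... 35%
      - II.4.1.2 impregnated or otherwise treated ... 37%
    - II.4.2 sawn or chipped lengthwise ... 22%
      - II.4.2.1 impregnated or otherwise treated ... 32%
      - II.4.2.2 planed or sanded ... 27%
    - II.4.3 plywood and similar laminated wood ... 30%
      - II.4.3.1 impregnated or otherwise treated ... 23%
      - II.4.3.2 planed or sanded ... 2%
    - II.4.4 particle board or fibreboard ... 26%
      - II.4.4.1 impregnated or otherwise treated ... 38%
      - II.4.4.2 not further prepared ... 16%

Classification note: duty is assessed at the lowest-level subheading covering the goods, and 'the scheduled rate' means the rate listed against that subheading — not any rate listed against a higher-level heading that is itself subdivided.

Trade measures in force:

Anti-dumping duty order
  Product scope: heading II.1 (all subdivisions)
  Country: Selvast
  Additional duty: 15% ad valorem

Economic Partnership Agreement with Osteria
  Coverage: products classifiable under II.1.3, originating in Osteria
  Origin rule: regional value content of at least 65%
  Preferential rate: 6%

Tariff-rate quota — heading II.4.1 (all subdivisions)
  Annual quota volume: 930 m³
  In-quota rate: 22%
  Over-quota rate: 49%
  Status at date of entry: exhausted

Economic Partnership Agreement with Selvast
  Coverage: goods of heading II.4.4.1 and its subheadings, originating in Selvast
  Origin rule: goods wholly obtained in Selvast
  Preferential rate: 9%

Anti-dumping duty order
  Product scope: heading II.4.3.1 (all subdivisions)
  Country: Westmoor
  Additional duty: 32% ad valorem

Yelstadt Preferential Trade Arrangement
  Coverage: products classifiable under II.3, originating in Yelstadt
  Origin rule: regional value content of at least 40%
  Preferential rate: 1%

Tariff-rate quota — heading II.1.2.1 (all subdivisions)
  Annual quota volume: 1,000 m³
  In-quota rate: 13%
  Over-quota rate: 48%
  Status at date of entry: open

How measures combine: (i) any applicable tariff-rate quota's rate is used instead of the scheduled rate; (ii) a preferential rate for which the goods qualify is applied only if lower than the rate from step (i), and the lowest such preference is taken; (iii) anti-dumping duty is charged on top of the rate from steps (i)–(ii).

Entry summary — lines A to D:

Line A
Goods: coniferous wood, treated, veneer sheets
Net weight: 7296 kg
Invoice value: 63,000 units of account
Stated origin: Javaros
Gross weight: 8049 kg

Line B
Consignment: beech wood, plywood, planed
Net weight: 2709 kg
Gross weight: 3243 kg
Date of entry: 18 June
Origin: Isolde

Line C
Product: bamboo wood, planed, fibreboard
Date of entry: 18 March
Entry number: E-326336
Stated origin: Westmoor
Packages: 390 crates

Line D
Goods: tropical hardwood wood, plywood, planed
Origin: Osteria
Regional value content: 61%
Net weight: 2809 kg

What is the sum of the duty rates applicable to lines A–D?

70%

Line A: coniferous → II.2; veneer sheets → II.2.2; treated → II.2.2.3. Scheduled 32%. No special measure applies. → 32%.
Line B: beech → II.4; plywood → II.4.3; planed → II.4.3.2. Scheduled 2%. No special measure applies. → 2%.
Line C: bamboo → II.3; fibreboard → II.3.2; planed → II.3.2.3. Scheduled 10%. No special measure applies. → 10%.
Line D: tropical hardwood → II.1; plywood → II.1.3; planed → II.1.3.2. Scheduled 26%. Osteria agreement on II.1.3: RVC < 65%. → 26%.
Sum: 32% + 2% + 10% + 26% = 70%.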